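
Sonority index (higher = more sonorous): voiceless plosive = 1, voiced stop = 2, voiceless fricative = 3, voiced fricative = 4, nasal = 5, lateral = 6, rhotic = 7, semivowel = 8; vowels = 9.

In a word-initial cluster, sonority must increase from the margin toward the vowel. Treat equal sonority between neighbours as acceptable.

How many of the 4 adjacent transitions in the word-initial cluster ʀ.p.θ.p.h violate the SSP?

/ʀ/: rhotic = 7.
/p/: voiceless plosive = 1.
/θ/: voiceless fricative = 3.
/p/: voiceless plosive = 1.
/h/: voiceless fricative = 3.
/ʀ/→/p/: 7→1 (does not rise) — violation.
/p/→/θ/: 1→3 (rises) — ok.
/θ/→/p/: 3→1 (does not rise) — violation.
/p/→/h/: 1→3 (rises) — ok.

2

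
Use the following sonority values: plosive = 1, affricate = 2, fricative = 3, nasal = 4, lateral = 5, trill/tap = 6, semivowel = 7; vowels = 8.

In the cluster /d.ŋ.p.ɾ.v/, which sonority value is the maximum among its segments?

6

/d/: plosive = 1.
/ŋ/: nasal = 4.
/p/: plosive = 1.
/ɾ/: trill/tap = 6.
/v/: fricative = 3.
The maximum is 6.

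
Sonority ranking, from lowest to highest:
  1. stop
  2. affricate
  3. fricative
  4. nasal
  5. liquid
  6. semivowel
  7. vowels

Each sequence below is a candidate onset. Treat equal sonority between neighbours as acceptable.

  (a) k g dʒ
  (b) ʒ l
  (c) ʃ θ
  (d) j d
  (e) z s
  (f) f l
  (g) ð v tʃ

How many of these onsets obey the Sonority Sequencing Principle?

(a) k g dʒ: profile 1-1-2 — obeys.
(b) ʒ l: profile 3-5 — obeys.
(c) ʃ θ: profile 3-3 — obeys.
(d) j d: profile 6-1 — violates.
(e) z s: profile 3-3 — obeys.
(f) f l: profile 3-5 — obeys.
(g) ð v tʃ: profile 3-3-2 — violates.

5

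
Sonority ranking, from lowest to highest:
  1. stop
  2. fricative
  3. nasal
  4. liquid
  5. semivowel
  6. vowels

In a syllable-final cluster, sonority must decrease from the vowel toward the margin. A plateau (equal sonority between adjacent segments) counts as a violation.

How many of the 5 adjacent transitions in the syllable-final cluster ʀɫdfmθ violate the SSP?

3

/ʀ/ is a liquid (sonority 4).
/ɫ/ is a liquid (sonority 4).
/d/ is a stop (sonority 1).
/f/ is a fricative (sonority 2).
/m/ is a nasal (sonority 3).
/θ/ is a fricative (sonority 2).
/ʀ/→/ɫ/: 4→4 (plateau) — violation.
/ɫ/→/d/: 4→1 (falls) — ok.
/d/→/f/: 1→2 (does not fall) — violation.
/f/→/m/: 2→3 (does not fall) — violation.
/m/→/θ/: 3→2 (falls) — ok.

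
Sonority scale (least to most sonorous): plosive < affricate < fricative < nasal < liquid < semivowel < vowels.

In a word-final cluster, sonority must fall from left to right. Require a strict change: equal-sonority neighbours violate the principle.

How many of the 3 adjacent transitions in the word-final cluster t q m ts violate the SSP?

2

/t/: plosive = 1.
/q/: plosive = 1.
/m/: nasal = 4.
/ts/: affricate = 2.
/t/→/q/: 1→1 (plateau) — violation.
/q/→/m/: 1→4 (does not fall) — violation.
/m/→/ts/: 4→2 (falls) — ok.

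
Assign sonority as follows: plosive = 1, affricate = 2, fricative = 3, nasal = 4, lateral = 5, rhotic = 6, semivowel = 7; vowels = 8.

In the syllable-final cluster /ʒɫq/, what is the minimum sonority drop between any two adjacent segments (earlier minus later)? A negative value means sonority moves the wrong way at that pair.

-2

/ʒ/ is a fricative (sonority 3).
/ɫ/ is a lateral (sonority 5).
/q/ is a plosive (sonority 1).
/ʒ/→/ɫ/: change -2.
/ɫ/→/q/: change +4.
Minimum = -2.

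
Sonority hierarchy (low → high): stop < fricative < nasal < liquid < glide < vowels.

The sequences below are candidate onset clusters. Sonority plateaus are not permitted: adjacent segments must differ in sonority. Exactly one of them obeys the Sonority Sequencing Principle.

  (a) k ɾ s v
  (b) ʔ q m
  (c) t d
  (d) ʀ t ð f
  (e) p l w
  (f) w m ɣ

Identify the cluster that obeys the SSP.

e

(a) sonority 1-4-2-2: ill-formed.
(b) sonority 1-1-3: ill-formed.
(c) sonority 1-1: ill-formed.
(d) sonority 4-1-2-2: ill-formed.
(e) sonority 1-4-5: well-formed.
(f) sonority 5-3-2: ill-formed.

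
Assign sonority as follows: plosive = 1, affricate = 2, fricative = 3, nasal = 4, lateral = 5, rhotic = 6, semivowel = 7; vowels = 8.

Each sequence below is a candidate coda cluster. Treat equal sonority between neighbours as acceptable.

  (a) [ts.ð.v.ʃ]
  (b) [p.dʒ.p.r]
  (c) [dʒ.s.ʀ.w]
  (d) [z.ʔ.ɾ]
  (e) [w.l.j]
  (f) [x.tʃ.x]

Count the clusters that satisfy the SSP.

(a) sonority 2-3-3-3: ill-formed.
(b) sonority 1-2-1-6: ill-formed.
(c) sonority 2-3-6-7: ill-formed.
(d) sonority 3-1-6: ill-formed.
(e) sonority 7-5-7: ill-formed.
(f) sonority 3-2-3: ill-formed.

0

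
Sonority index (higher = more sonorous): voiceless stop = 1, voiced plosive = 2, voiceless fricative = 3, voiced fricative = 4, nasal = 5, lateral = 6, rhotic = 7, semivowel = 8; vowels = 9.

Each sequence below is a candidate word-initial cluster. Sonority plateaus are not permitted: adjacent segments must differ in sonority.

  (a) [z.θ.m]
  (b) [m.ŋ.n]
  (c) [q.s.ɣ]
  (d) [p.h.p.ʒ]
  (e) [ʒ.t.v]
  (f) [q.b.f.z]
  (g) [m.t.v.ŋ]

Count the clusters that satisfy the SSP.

(a) sonority 4-3-5: ill-formed.
(b) sonority 5-5-5: ill-formed.
(c) sonority 1-3-4: well-formed.
(d) sonority 1-3-1-4: ill-formed.
(e) sonority 4-1-4: ill-formed.
(f) sonority 1-2-3-4: well-formed.
(g) sonority 5-1-4-5: ill-formed.

2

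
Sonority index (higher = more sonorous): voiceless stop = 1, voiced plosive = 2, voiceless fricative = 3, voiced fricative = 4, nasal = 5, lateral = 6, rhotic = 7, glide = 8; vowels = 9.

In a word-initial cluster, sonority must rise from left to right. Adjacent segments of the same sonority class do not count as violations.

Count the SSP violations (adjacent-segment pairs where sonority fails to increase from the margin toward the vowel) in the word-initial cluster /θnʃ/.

/θ/ is a voiceless fricative (sonority 3).
/n/ is a nasal (sonority 5).
/ʃ/ is a voiceless fricative (sonority 3).
/θ/→/n/: 3→5 (rises) — ok.
/n/→/ʃ/: 5→3 (does not rise) — violation.

1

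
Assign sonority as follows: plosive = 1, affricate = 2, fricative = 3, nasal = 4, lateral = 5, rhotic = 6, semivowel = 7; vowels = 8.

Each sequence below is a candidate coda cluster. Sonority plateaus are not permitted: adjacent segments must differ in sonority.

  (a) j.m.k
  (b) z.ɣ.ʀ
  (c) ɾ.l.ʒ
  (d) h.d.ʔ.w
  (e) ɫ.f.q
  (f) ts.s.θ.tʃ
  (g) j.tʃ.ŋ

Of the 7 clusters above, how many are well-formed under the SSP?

(a) 7-4-1 → obeys
(b) 3-3-6 → violates
(c) 6-5-3 → obeys
(d) 3-1-1-7 → violates
(e) 5-3-1 → obeys
(f) 2-3-3-2 → violates
(g) 7-2-4 → violates

3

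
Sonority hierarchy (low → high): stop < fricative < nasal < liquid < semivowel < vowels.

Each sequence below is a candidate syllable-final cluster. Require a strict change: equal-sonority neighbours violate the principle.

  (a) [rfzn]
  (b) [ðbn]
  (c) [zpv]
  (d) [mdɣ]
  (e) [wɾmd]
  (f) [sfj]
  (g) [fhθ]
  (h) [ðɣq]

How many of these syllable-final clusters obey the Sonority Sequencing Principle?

1

(a) 4-2-2-3 → violates
(b) 2-1-3 → violates
(c) 2-1-2 → violates
(d) 3-1-2 → violates
(e) 5-4-3-1 → obeys
(f) 2-2-5 → violates
(g) 2-2-2 → violates
(h) 2-2-1 → violates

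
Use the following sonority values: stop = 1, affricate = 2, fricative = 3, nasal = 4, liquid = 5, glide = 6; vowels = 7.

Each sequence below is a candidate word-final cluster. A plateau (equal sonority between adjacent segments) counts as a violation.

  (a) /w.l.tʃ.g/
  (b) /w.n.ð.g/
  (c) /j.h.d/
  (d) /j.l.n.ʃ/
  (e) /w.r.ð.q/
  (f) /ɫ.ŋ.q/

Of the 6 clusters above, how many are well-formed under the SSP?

(a) 6-5-2-1 → obeys
(b) 6-4-3-1 → obeys
(c) 6-3-1 → obeys
(d) 6-5-4-3 → obeys
(e) 6-5-3-1 → obeys
(f) 5-4-1 → obeys

6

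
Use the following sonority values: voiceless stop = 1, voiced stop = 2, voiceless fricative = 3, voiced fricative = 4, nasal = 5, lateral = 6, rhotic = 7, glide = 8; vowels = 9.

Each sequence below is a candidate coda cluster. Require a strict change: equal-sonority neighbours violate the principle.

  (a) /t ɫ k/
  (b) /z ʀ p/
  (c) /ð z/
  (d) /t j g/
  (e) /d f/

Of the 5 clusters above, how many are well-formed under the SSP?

0

(a) 1-6-1 → violates
(b) 4-7-1 → violates
(c) 4-4 → violates
(d) 1-8-2 → violates
(e) 2-3 → violates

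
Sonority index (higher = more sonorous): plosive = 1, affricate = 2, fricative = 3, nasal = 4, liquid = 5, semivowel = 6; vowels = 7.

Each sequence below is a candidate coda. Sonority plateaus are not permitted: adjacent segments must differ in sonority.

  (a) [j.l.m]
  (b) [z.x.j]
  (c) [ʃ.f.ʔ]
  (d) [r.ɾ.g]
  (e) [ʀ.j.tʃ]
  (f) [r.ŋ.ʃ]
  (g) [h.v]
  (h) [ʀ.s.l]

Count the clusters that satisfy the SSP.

(a) 6-5-4 → obeys
(b) 3-3-6 → violates
(c) 3-3-1 → violates
(d) 5-5-1 → violates
(e) 5-6-2 → violates
(f) 5-4-3 → obeys
(g) 3-3 → violates
(h) 5-3-5 → violates

2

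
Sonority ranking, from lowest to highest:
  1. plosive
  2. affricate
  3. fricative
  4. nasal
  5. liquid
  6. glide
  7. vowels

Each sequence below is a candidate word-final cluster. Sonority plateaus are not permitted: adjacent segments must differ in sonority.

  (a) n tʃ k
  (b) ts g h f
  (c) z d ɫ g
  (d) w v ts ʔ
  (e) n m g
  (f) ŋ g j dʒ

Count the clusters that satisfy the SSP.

(a) n tʃ k: profile 4-2-1 — obeys.
(b) ts g h f: profile 2-1-3-3 — violates.
(c) z d ɫ g: profile 3-1-5-1 — violates.
(d) w v ts ʔ: profile 6-3-2-1 — obeys.
(e) n m g: profile 4-4-1 — violates.
(f) ŋ g j dʒ: profile 4-1-6-2 — violates.

2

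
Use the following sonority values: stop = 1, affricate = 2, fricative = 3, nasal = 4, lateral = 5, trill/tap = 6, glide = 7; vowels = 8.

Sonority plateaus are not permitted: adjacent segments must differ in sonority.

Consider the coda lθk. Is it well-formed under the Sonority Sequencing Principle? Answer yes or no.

yes

/l/: lateral = 5.
/θ/: fricative = 3.
/k/: stop = 1.
The profile 5-3-1 strictly falls, so the coda satisfies the SSP.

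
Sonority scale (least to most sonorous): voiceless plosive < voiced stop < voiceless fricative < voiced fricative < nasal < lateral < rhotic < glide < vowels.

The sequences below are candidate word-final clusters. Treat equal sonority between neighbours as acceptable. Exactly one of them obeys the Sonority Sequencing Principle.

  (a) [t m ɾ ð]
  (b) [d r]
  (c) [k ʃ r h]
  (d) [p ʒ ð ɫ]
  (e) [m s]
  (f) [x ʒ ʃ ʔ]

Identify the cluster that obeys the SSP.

(a) 1-5-7-4 → violates
(b) 2-7 → violates
(c) 1-3-7-3 → violates
(d) 1-4-4-6 → violates
(e) 5-3 → obeys
(f) 3-4-3-1 → violates

e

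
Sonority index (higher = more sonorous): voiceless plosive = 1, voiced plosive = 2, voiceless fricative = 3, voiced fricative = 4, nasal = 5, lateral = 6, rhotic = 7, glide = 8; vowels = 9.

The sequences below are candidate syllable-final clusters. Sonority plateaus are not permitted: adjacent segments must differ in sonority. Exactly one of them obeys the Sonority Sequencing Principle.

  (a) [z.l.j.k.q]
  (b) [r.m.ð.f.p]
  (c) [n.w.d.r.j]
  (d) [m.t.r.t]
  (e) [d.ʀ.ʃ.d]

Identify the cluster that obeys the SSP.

(a) [z.l.j.k.q]: profile 4-6-8-1-1 — violates.
(b) [r.m.ð.f.p]: profile 7-5-4-3-1 — obeys.
(c) [n.w.d.r.j]: profile 5-8-2-7-8 — violates.
(d) [m.t.r.t]: profile 5-1-7-1 — violates.
(e) [d.ʀ.ʃ.d]: profile 2-7-3-2 — violates.

b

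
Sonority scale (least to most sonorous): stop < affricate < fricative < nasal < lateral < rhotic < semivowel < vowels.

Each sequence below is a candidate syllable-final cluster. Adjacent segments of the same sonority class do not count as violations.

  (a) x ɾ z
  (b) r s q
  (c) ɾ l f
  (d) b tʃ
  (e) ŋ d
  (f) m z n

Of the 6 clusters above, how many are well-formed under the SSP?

3

(a) x ɾ z: profile 3-6-3 — violates.
(b) r s q: profile 6-3-1 — obeys.
(c) ɾ l f: profile 6-5-3 — obeys.
(d) b tʃ: profile 1-2 — violates.
(e) ŋ d: profile 4-1 — obeys.
(f) m z n: profile 4-3-4 — violates.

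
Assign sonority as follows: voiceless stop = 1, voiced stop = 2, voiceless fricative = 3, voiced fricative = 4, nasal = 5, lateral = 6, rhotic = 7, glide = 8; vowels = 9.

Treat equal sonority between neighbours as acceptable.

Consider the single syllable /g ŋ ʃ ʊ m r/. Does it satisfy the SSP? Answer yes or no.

Onset: /g/ is a voiced stop (sonority 2), /ŋ/ is a nasal (sonority 5), /ʃ/ is a voiceless fricative (sonority 3); then the nucleus /ʊ/ (sonority 9).
Onset profile 2-5-3-9 — does not rise throughout.
Coda: /m/ is a nasal (sonority 5), /r/ is a rhotic (sonority 7).
Coda profile 9-5-7 — does not fall throughout.

no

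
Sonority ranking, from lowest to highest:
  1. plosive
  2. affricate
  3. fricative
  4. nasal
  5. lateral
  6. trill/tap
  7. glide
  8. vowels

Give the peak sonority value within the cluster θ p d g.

/θ/ — fricative, sonority 3.
/p/ — plosive, sonority 1.
/d/ — plosive, sonority 1.
/g/ — plosive, sonority 1.
The maximum is 3.

3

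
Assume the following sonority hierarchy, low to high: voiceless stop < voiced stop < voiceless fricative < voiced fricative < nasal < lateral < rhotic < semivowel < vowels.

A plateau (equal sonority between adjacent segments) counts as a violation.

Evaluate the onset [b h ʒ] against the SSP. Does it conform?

yes

/b/: voiced stop = 2.
/h/: voiceless fricative = 3.
/ʒ/: voiced fricative = 4.
The profile 2-3-4 strictly rises, so the onset satisfies the SSP.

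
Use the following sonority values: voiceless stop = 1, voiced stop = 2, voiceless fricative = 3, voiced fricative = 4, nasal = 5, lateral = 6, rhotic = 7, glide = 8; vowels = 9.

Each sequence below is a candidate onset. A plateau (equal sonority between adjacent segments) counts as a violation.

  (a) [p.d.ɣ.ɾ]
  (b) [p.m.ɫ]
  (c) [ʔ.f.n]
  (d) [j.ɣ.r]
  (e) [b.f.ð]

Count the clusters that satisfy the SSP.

4

(a) 1-2-4-7 → obeys
(b) 1-5-6 → obeys
(c) 1-3-5 → obeys
(d) 8-4-7 → violates
(e) 2-3-4 → obeys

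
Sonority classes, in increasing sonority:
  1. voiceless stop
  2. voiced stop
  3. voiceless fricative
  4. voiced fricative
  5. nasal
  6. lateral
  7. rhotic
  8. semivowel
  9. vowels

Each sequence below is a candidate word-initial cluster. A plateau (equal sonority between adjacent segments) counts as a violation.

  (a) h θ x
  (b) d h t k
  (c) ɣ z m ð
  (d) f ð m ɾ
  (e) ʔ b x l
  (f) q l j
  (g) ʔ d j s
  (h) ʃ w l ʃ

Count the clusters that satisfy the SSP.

(a) 3-3-3 → violates
(b) 2-3-1-1 → violates
(c) 4-4-5-4 → violates
(d) 3-4-5-7 → obeys
(e) 1-2-3-6 → obeys
(f) 1-6-8 → obeys
(g) 1-2-8-3 → violates
(h) 3-8-6-3 → violates

3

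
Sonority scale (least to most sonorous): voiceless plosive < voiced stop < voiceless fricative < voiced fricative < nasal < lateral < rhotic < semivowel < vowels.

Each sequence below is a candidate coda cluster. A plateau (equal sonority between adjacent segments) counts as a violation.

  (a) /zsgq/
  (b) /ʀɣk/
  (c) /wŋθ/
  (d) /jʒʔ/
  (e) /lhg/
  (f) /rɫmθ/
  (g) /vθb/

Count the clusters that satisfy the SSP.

7

(a) /zsgq/: profile 4-3-2-1 — obeys.
(b) /ʀɣk/: profile 7-4-1 — obeys.
(c) /wŋθ/: profile 8-5-3 — obeys.
(d) /jʒʔ/: profile 8-4-1 — obeys.
(e) /lhg/: profile 6-3-2 — obeys.
(f) /rɫmθ/: profile 7-6-5-3 — obeys.
(g) /vθb/: profile 4-3-2 — obeys.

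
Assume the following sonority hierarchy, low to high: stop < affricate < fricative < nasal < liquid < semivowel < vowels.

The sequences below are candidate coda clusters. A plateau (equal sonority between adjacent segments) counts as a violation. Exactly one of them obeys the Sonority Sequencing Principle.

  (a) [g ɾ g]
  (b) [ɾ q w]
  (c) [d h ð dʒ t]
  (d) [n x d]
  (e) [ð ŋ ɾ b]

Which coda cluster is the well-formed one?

(a) sonority 1-5-1: ill-formed.
(b) sonority 5-1-6: ill-formed.
(c) sonority 1-3-3-2-1: ill-formed.
(d) sonority 4-3-1: well-formed.
(e) sonority 3-4-5-1: ill-formed.

d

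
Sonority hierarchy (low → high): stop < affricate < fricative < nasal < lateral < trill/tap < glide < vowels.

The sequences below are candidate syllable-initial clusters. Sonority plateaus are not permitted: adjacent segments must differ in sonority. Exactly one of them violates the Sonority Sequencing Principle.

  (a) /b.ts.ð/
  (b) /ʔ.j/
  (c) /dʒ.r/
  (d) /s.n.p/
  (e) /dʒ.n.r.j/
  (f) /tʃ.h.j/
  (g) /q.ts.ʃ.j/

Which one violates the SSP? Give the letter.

(a) /b.ts.ð/: profile 1-2-3 — obeys.
(b) /ʔ.j/: profile 1-7 — obeys.
(c) /dʒ.r/: profile 2-6 — obeys.
(d) /s.n.p/: profile 3-4-1 — violates.
(e) /dʒ.n.r.j/: profile 2-4-6-7 — obeys.
(f) /tʃ.h.j/: profile 2-3-7 — obeys.
(g) /q.ts.ʃ.j/: profile 1-2-3-7 — obeys.

d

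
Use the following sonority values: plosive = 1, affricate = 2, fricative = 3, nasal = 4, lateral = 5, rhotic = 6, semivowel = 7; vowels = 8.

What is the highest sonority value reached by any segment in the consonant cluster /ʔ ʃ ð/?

/ʔ/: plosive = 1.
/ʃ/: fricative = 3.
/ð/: fricative = 3.
The maximum is 3.

3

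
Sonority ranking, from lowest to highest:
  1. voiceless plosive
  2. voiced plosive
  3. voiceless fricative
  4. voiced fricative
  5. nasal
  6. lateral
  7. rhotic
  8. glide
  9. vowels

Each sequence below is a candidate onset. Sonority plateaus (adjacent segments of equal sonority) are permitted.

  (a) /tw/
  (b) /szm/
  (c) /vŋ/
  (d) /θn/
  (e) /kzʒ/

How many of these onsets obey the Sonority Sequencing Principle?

(a) 1-8 → obeys
(b) 3-4-5 → obeys
(c) 4-5 → obeys
(d) 3-5 → obeys
(e) 1-4-4 → obeys

5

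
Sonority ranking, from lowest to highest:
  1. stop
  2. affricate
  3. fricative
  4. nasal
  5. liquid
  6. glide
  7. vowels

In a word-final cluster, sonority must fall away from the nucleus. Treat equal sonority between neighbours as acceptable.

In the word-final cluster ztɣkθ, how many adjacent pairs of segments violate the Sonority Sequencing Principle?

2

/z/ is a fricative (sonority 3).
/t/ is a stop (sonority 1).
/ɣ/ is a fricative (sonority 3).
/k/ is a stop (sonority 1).
/θ/ is a fricative (sonority 3).
/z/→/t/: 3→1 (falls) — ok.
/t/→/ɣ/: 1→3 (does not fall) — violation.
/ɣ/→/k/: 3→1 (falls) — ok.
/k/→/θ/: 1→3 (does not fall) — violation.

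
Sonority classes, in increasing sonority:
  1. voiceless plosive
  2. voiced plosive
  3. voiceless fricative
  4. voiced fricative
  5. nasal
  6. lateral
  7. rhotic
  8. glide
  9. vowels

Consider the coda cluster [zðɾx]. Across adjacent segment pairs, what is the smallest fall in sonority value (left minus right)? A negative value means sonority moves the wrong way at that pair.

-3

/z/ is a voiced fricative (sonority 4).
/ð/ is a voiced fricative (sonority 4).
/ɾ/ is a rhotic (sonority 7).
/x/ is a voiceless fricative (sonority 3).
/z/→/ð/: change +0.
/ð/→/ɾ/: change -3.
/ɾ/→/x/: change +4.
Minimum = -3.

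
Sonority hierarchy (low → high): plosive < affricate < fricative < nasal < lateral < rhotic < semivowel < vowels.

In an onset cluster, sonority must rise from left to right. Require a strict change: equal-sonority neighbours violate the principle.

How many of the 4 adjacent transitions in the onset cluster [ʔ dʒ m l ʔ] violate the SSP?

/ʔ/: plosive = 1.
/dʒ/: affricate = 2.
/m/: nasal = 4.
/l/: lateral = 5.
/ʔ/: plosive = 1.
/ʔ/→/dʒ/: 1→2 (rises) — ok.
/dʒ/→/m/: 2→4 (rises) — ok.
/m/→/l/: 4→5 (rises) — ok.
/l/→/ʔ/: 5→1 (does not rise) — violation.

1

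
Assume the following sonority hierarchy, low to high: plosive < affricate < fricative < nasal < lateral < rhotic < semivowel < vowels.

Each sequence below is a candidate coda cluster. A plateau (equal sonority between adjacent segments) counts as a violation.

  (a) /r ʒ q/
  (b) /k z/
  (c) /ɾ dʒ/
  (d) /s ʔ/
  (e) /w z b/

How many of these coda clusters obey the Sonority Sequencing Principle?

4

(a) /r ʒ q/: profile 6-3-1 — obeys.
(b) /k z/: profile 1-3 — violates.
(c) /ɾ dʒ/: profile 6-2 — obeys.
(d) /s ʔ/: profile 3-1 — obeys.
(e) /w z b/: profile 7-3-1 — obeys.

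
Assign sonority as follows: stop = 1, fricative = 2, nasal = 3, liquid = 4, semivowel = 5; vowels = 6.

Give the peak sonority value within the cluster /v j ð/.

5

/v/ — fricative, sonority 2.
/j/ — semivowel, sonority 5.
/ð/ — fricative, sonority 2.
The maximum is 5.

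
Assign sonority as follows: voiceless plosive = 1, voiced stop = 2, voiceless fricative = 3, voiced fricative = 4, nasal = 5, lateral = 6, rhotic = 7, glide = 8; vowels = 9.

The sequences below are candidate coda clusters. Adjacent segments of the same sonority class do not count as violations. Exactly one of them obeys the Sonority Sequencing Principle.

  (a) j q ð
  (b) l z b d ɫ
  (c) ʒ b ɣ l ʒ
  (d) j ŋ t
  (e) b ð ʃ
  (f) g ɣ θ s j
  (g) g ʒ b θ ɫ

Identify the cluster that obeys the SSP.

(a) j q ð: profile 8-1-4 — violates.
(b) l z b d ɫ: profile 6-4-2-2-6 — violates.
(c) ʒ b ɣ l ʒ: profile 4-2-4-6-4 — violates.
(d) j ŋ t: profile 8-5-1 — obeys.
(e) b ð ʃ: profile 2-4-3 — violates.
(f) g ɣ θ s j: profile 2-4-3-3-8 — violates.
(g) g ʒ b θ ɫ: profile 2-4-2-3-6 — violates.

d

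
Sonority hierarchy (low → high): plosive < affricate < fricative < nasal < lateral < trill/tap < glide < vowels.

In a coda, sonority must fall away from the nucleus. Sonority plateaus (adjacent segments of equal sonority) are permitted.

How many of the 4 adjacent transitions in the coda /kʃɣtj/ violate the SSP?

/k/ — plosive, sonority 1.
/ʃ/ — fricative, sonority 3.
/ɣ/ — fricative, sonority 3.
/t/ — plosive, sonority 1.
/j/ — glide, sonority 7.
/k/→/ʃ/: 1→3 (does not fall) — violation.
/ʃ/→/ɣ/: 3→3 (plateau, allowed) — ok.
/ɣ/→/t/: 3→1 (falls) — ok.
/t/→/j/: 1→7 (does not fall) — violation.

2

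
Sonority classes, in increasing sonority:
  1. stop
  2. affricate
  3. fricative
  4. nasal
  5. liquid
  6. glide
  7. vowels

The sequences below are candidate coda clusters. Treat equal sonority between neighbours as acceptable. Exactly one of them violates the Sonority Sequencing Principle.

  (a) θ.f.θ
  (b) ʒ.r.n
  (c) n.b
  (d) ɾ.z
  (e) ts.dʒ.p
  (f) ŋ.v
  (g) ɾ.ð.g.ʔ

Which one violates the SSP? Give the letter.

b

(a) sonority 3-3-3: well-formed.
(b) sonority 3-5-4: ill-formed.
(c) sonority 4-1: well-formed.
(d) sonority 5-3: well-formed.
(e) sonority 2-2-1: well-formed.
(f) sonority 4-3: well-formed.
(g) sonority 5-3-1-1: well-formed.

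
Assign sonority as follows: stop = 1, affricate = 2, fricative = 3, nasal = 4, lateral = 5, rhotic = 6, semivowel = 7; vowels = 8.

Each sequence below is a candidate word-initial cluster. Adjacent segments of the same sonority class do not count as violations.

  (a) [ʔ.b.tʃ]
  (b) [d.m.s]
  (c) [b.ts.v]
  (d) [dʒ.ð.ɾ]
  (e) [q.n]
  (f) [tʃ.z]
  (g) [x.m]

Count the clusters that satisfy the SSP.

6

(a) 1-1-2 → obeys
(b) 1-4-3 → violates
(c) 1-2-3 → obeys
(d) 2-3-6 → obeys
(e) 1-4 → obeys
(f) 2-3 → obeys
(g) 3-4 → obeys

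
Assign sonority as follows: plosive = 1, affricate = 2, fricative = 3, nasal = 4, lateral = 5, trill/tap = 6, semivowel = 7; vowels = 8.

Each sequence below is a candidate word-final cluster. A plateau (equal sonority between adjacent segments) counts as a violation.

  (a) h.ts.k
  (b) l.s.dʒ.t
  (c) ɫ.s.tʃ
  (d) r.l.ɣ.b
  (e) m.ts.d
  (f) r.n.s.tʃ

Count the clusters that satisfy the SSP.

(a) sonority 3-2-1: well-formed.
(b) sonority 5-3-2-1: well-formed.
(c) sonority 5-3-2: well-formed.
(d) sonority 6-5-3-1: well-formed.
(e) sonority 4-2-1: well-formed.
(f) sonority 6-4-3-2: well-formed.

6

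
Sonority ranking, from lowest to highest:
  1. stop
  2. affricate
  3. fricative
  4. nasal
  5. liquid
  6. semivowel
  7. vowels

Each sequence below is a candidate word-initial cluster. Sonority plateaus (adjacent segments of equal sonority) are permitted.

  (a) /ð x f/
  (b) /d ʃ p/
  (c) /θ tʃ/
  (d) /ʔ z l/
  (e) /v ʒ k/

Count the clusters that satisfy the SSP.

(a) 3-3-3 → obeys
(b) 1-3-1 → violates
(c) 3-2 → violates
(d) 1-3-5 → obeys
(e) 3-3-1 → violates

2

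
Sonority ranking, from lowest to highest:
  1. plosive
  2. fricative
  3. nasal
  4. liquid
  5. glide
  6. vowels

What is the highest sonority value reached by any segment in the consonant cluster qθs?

/q/ is a plosive (sonority 1).
/θ/ is a fricative (sonority 2).
/s/ is a fricative (sonority 2).
The maximum is 2.

2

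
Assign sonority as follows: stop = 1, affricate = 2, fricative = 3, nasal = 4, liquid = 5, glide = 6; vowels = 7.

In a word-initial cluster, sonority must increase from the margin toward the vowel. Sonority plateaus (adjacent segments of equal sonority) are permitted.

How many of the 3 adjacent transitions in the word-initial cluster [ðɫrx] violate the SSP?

/ð/ — fricative, sonority 3.
/ɫ/ — liquid, sonority 5.
/r/ — liquid, sonority 5.
/x/ — fricative, sonority 3.
/ð/→/ɫ/: 3→5 (rises) — ok.
/ɫ/→/r/: 5→5 (plateau, allowed) — ok.
/r/→/x/: 5→3 (does not rise) — violation.

1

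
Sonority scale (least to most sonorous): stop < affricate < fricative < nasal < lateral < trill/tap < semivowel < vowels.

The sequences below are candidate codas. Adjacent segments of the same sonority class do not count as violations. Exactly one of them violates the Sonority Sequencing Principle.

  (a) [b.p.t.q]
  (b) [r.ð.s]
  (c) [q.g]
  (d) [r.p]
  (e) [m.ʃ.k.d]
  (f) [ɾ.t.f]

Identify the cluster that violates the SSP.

(a) 1-1-1-1 → obeys
(b) 6-3-3 → obeys
(c) 1-1 → obeys
(d) 6-1 → obeys
(e) 4-3-1-1 → obeys
(f) 6-1-3 → violates

f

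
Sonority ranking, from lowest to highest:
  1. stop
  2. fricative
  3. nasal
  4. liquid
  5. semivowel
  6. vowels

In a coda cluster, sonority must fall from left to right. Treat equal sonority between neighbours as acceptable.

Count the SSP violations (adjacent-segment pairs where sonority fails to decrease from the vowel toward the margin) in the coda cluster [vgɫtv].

2

/v/ is a fricative (sonority 2).
/g/ is a stop (sonority 1).
/ɫ/ is a liquid (sonority 4).
/t/ is a stop (sonority 1).
/v/ is a fricative (sonority 2).
/v/→/g/: 2→1 (falls) — ok.
/g/→/ɫ/: 1→4 (does not fall) — violation.
/ɫ/→/t/: 4→1 (falls) — ok.
/t/→/v/: 1→2 (does not fall) — violation.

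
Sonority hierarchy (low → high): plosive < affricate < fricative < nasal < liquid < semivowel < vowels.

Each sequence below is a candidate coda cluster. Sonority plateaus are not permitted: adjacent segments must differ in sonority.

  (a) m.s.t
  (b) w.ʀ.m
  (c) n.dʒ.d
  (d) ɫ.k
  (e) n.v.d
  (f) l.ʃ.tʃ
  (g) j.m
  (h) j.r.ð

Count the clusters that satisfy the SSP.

(a) 4-3-1 → obeys
(b) 6-5-4 → obeys
(c) 4-2-1 → obeys
(d) 5-1 → obeys
(e) 4-3-1 → obeys
(f) 5-3-2 → obeys
(g) 6-4 → obeys
(h) 6-5-3 → obeys

8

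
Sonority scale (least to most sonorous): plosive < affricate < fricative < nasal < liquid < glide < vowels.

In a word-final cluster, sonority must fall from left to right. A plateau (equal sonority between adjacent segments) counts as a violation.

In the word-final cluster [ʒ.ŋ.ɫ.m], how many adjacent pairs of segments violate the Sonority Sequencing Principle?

2

/ʒ/: fricative = 3.
/ŋ/: nasal = 4.
/ɫ/: liquid = 5.
/m/: nasal = 4.
/ʒ/→/ŋ/: 3→4 (does not fall) — violation.
/ŋ/→/ɫ/: 4→5 (does not fall) — violation.
/ɫ/→/m/: 5→4 (falls) — ok.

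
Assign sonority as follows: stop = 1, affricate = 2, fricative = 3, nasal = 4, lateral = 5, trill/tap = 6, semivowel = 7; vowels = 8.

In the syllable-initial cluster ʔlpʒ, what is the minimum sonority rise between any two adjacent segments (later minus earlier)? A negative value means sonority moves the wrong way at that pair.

/ʔ/: stop = 1.
/l/: lateral = 5.
/p/: stop = 1.
/ʒ/: fricative = 3.
/ʔ/→/l/: change +4.
/l/→/p/: change -4.
/p/→/ʒ/: change +2.
Minimum = -4.

-4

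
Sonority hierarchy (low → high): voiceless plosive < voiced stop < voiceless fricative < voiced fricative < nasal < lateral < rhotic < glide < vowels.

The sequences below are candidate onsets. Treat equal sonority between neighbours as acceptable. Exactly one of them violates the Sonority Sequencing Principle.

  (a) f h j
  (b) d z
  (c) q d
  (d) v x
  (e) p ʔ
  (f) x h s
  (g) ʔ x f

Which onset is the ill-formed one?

(a) sonority 3-3-8: well-formed.
(b) sonority 2-4: well-formed.
(c) sonority 1-2: well-formed.
(d) sonority 4-3: ill-formed.
(e) sonority 1-1: well-formed.
(f) sonority 3-3-3: well-formed.
(g) sonority 1-3-3: well-formed.

d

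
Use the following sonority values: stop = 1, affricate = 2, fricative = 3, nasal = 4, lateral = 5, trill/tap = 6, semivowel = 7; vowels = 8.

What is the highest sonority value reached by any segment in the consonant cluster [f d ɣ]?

3

/f/ — fricative, sonority 3.
/d/ — stop, sonority 1.
/ɣ/ — fricative, sonority 3.
The maximum is 3.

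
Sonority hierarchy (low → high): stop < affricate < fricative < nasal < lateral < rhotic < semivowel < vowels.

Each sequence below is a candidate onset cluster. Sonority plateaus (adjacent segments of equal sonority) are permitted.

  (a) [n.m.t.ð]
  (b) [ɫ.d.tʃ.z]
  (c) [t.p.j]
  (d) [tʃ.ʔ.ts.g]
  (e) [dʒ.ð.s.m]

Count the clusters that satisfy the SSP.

(a) [n.m.t.ð]: profile 4-4-1-3 — violates.
(b) [ɫ.d.tʃ.z]: profile 5-1-2-3 — violates.
(c) [t.p.j]: profile 1-1-7 — obeys.
(d) [tʃ.ʔ.ts.g]: profile 2-1-2-1 — violates.
(e) [dʒ.ð.s.m]: profile 2-3-3-4 — obeys.

2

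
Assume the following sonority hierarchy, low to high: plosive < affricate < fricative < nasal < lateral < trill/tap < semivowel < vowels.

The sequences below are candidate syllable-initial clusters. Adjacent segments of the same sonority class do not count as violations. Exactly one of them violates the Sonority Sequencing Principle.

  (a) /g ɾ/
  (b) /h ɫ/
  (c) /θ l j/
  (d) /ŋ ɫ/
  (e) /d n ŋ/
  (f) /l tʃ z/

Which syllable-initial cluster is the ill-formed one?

(a) 1-6 → obeys
(b) 3-5 → obeys
(c) 3-5-7 → obeys
(d) 4-5 → obeys
(e) 1-4-4 → obeys
(f) 5-2-3 → violates

f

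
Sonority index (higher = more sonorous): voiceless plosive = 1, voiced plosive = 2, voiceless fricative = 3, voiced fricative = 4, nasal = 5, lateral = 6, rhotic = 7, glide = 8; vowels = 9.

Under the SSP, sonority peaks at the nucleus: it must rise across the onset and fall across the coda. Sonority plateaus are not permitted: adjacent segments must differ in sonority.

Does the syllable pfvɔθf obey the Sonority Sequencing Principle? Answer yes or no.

no

Onset: /p/ is a voiceless plosive (sonority 1), /f/ is a voiceless fricative (sonority 3), /v/ is a voiced fricative (sonority 4); then the nucleus /ɔ/ (sonority 9).
Onset profile 1-3-4-9 — rises to the nucleus.
Coda: /θ/ is a voiceless fricative (sonority 3), /f/ is a voiceless fricative (sonority 3).
Coda profile 9-3-3 — does not strictly fall throughout.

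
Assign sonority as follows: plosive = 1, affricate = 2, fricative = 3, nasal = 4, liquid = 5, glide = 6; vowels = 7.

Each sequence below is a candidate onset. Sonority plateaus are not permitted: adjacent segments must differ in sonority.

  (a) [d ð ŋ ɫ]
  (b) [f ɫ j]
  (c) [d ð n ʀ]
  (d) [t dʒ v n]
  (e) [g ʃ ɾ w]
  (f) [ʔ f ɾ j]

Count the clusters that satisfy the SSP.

(a) [d ð ŋ ɫ]: profile 1-3-4-5 — obeys.
(b) [f ɫ j]: profile 3-5-6 — obeys.
(c) [d ð n ʀ]: profile 1-3-4-5 — obeys.
(d) [t dʒ v n]: profile 1-2-3-4 — obeys.
(e) [g ʃ ɾ w]: profile 1-3-5-6 — obeys.
(f) [ʔ f ɾ j]: profile 1-3-5-6 — obeys.

6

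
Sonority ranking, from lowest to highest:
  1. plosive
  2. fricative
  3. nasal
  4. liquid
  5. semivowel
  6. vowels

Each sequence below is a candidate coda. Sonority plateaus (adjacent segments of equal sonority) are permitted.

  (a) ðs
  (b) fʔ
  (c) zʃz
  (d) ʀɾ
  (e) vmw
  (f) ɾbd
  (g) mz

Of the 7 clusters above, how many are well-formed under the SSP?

6

(a) 2-2 → obeys
(b) 2-1 → obeys
(c) 2-2-2 → obeys
(d) 4-4 → obeys
(e) 2-3-5 → violates
(f) 4-1-1 → obeys
(g) 3-2 → obeys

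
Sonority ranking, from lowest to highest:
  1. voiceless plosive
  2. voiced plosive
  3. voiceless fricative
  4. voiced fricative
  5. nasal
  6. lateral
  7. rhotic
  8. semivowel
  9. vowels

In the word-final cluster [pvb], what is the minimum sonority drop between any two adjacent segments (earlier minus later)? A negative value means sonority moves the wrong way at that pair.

/p/ is a voiceless plosive (sonority 1).
/v/ is a voiced fricative (sonority 4).
/b/ is a voiced plosive (sonority 2).
/p/→/v/: change -3.
/v/→/b/: change +2.
Minimum = -3.

-3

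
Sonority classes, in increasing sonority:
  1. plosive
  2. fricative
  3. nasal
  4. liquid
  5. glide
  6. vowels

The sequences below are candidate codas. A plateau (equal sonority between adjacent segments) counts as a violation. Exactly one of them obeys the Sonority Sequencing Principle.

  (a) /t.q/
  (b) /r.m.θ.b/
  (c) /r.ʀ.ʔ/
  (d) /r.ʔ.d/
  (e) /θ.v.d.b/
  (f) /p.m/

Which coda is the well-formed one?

(a) /t.q/: profile 1-1 — violates.
(b) /r.m.θ.b/: profile 4-3-2-1 — obeys.
(c) /r.ʀ.ʔ/: profile 4-4-1 — violates.
(d) /r.ʔ.d/: profile 4-1-1 — violates.
(e) /θ.v.d.b/: profile 2-2-1-1 — violates.
(f) /p.m/: profile 1-3 — violates.

b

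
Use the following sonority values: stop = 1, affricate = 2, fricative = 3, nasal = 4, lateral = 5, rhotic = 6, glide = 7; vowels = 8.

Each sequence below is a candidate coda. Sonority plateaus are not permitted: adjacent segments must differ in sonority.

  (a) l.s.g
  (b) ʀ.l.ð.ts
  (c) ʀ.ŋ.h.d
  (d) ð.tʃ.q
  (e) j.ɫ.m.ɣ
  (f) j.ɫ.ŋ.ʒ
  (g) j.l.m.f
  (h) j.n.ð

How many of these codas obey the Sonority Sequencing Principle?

(a) sonority 5-3-1: well-formed.
(b) sonority 6-5-3-2: well-formed.
(c) sonority 6-4-3-1: well-formed.
(d) sonority 3-2-1: well-formed.
(e) sonority 7-5-4-3: well-formed.
(f) sonority 7-5-4-3: well-formed.
(g) sonority 7-5-4-3: well-formed.
(h) sonority 7-4-3: well-formed.

8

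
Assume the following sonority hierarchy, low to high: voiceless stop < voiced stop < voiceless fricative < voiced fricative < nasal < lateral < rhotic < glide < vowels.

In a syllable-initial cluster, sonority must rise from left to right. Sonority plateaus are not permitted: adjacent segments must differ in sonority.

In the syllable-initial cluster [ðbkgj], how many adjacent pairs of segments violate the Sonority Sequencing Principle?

2

/ð/: voiced fricative = 4.
/b/: voiced stop = 2.
/k/: voiceless stop = 1.
/g/: voiced stop = 2.
/j/: glide = 8.
/ð/→/b/: 4→2 (does not rise) — violation.
/b/→/k/: 2→1 (does not rise) — violation.
/k/→/g/: 1→2 (rises) — ok.
/g/→/j/: 2→8 (rises) — ok.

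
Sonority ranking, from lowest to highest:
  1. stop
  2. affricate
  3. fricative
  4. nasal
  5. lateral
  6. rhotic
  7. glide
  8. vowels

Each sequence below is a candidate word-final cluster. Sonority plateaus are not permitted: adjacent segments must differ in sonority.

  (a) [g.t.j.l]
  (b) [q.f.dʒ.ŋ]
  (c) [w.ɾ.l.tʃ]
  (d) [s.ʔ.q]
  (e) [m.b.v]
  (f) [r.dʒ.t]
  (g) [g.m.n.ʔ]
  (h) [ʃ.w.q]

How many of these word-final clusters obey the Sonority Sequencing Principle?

2

(a) sonority 1-1-7-5: ill-formed.
(b) sonority 1-3-2-4: ill-formed.
(c) sonority 7-6-5-2: well-formed.
(d) sonority 3-1-1: ill-formed.
(e) sonority 4-1-3: ill-formed.
(f) sonority 6-2-1: well-formed.
(g) sonority 1-4-4-1: ill-formed.
(h) sonority 3-7-1: ill-formed.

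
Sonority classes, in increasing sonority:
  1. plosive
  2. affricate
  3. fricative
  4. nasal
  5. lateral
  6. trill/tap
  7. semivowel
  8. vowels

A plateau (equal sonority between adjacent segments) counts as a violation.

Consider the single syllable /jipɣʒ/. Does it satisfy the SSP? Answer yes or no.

no

Onset: /j/ is a semivowel (sonority 7); then the nucleus /i/ (sonority 8).
Onset profile 7-8 — rises to the nucleus.
Coda: /p/ is a plosive (sonority 1), /ɣ/ is a fricative (sonority 3), /ʒ/ is a fricative (sonority 3).
Coda profile 8-1-3-3 — does not strictly fall throughout.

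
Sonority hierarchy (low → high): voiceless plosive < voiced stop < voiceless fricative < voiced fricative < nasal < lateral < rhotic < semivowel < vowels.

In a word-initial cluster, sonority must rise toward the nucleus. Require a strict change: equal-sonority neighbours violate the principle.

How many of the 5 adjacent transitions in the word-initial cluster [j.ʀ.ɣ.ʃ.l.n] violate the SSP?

4

/j/ is a semivowel (sonority 8).
/ʀ/ is a rhotic (sonority 7).
/ɣ/ is a voiced fricative (sonority 4).
/ʃ/ is a voiceless fricative (sonority 3).
/l/ is a lateral (sonority 6).
/n/ is a nasal (sonority 5).
/j/→/ʀ/: 8→7 (does not rise) — violation.
/ʀ/→/ɣ/: 7→4 (does not rise) — violation.
/ɣ/→/ʃ/: 4→3 (does not rise) — violation.
/ʃ/→/l/: 3→6 (rises) — ok.
/l/→/n/: 6→5 (does not rise) — violation.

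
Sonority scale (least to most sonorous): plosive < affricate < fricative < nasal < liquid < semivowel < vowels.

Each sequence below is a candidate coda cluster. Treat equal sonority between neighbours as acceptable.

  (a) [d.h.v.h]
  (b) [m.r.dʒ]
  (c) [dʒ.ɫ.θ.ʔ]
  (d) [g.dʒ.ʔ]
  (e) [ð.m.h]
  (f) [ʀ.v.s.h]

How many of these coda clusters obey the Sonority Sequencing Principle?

(a) [d.h.v.h]: profile 1-3-3-3 — violates.
(b) [m.r.dʒ]: profile 4-5-2 — violates.
(c) [dʒ.ɫ.θ.ʔ]: profile 2-5-3-1 — violates.
(d) [g.dʒ.ʔ]: profile 1-2-1 — violates.
(e) [ð.m.h]: profile 3-4-3 — violates.
(f) [ʀ.v.s.h]: profile 5-3-3-3 — obeys.

1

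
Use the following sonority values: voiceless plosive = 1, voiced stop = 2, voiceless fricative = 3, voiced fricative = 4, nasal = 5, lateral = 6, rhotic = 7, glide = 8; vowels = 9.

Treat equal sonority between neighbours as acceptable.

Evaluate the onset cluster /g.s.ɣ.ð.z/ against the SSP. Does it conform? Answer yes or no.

/g/ — voiced stop, sonority 2.
/s/ — voiceless fricative, sonority 3.
/ɣ/ — voiced fricative, sonority 4.
/ð/ — voiced fricative, sonority 4.
/z/ — voiced fricative, sonority 4.
The profile 2-3-4-4-4 is non-decreasing (plateaus allowed), so the onset cluster satisfies the SSP.

yes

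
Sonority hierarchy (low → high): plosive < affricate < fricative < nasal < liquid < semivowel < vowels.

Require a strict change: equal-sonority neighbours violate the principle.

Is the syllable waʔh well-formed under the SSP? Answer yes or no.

no

Onset: /w/ is a semivowel (sonority 6); then the nucleus /a/ (sonority 7).
Onset profile 6-7 — rises to the nucleus.
Coda: /ʔ/ is a plosive (sonority 1), /h/ is a fricative (sonority 3).
Coda profile 7-1-3 — does not strictly fall throughout.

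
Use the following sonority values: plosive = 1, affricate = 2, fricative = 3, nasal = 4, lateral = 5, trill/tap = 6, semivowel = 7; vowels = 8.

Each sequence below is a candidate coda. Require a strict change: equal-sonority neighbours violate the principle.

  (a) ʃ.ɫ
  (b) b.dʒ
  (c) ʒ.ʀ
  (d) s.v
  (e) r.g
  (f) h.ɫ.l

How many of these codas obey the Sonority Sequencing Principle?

(a) sonority 3-5: ill-formed.
(b) sonority 1-2: ill-formed.
(c) sonority 3-6: ill-formed.
(d) sonority 3-3: ill-formed.
(e) sonority 6-1: well-formed.
(f) sonority 3-5-5: ill-formed.

1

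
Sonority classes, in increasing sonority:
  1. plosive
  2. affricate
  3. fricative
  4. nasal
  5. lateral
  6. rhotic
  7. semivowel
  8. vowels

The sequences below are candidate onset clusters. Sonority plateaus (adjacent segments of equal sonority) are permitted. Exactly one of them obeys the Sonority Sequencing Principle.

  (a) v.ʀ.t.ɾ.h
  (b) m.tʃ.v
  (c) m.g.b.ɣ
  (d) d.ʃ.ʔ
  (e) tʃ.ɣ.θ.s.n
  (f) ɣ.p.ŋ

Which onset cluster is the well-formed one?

(a) sonority 3-6-1-6-3: ill-formed.
(b) sonority 4-2-3: ill-formed.
(c) sonority 4-1-1-3: ill-formed.
(d) sonority 1-3-1: ill-formed.
(e) sonority 2-3-3-3-4: well-formed.
(f) sonority 3-1-4: ill-formed.

e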